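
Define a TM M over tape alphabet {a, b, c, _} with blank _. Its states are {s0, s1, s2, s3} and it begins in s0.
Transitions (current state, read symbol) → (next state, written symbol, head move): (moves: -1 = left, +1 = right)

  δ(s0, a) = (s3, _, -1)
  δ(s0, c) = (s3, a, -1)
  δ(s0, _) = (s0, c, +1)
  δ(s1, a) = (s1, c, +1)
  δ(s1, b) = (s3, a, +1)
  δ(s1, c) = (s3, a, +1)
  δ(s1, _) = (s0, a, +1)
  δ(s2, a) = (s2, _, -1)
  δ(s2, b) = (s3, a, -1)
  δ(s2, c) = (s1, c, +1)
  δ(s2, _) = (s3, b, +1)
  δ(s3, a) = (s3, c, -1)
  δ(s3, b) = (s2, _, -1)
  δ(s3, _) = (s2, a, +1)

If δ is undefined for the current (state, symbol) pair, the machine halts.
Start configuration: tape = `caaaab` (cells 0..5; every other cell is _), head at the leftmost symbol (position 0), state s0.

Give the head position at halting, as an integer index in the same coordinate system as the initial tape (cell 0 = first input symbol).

state=s0 head=0 tape=____[c]aaaab   (s0,c)→(s3,a,-1)
state=s3 head=-1 tape=___[_]aaaaab   (s3,_)→(s2,a,+1)
state=s2 head=0 tape=___a[a]aaaab   (s2,a)→(s2,_,-1)
state=s2 head=-1 tape=___[a]_aaaab   (s2,a)→(s2,_,-1)
state=s2 head=-2 tape=__[_]__aaaab   (s2,_)→(s3,b,+1)
state=s3 head=-1 tape=__b[_]_aaaab   (s3,_)→(s2,a,+1)
state=s2 head=0 tape=__ba[_]aaaab   (s2,_)→(s3,b,+1)
state=s3 head=1 tape=__bab[a]aaab   (s3,a)→(s3,c,-1)
state=s3 head=0 tape=__ba[b]caaab   (s3,b)→(s2,_,-1)
state=s2 head=-1 tape=__b[a]_caaab   (s2,a)→(s2,_,-1)
state=s2 head=-2 tape=__[b]__caaab   (s2,b)→(s3,a,-1)
state=s3 head=-3 tape=_[_]a__caaab   (s3,_)→(s2,a,+1)
state=s2 head=-2 tape=_a[a]__caaab   (s2,a)→(s2,_,-1)
state=s2 head=-3 tape=_[a]___caaab   (s2,a)→(s2,_,-1)
state=s2 head=-4 tape=[_]____caaab   (s2,_)→(s3,b,+1)
state=s3 head=-3 tape=b[_]___caaab   (s3,_)→(s2,a,+1)
state=s2 head=-2 tape=ba[_]__caaab   (s2,_)→(s3,b,+1)
state=s3 head=-1 tape=bab[_]_caaab   (s3,_)→(s2,a,+1)
state=s2 head=0 tape=baba[_]caaab   (s2,_)→(s3,b,+1)
state=s3 head=1 tape=babab[c]aaab
At halt the head is at cell 1.

1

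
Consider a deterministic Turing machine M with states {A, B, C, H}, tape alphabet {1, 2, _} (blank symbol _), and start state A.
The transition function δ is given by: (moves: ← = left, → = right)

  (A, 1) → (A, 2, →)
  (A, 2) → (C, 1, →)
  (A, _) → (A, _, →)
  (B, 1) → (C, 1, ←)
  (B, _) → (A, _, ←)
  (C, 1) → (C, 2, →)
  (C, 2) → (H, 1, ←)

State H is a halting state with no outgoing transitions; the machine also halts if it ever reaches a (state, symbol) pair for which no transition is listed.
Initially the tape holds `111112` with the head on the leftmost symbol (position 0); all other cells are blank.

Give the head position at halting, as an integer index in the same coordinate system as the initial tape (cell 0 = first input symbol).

state=A head=0 tape=[1]11112_   (A,1)→(A,2,→)
state=A head=1 tape=2[1]1112_   (A,1)→(A,2,→)
state=A head=2 tape=22[1]112_   (A,1)→(A,2,→)
state=A head=3 tape=222[1]12_   (A,1)→(A,2,→)
state=A head=4 tape=2222[1]2_   (A,1)→(A,2,→)
state=A head=5 tape=22222[2]_   (A,2)→(C,1,→)
state=C head=6 tape=222221[_]
At halt the head is at cell 6.

6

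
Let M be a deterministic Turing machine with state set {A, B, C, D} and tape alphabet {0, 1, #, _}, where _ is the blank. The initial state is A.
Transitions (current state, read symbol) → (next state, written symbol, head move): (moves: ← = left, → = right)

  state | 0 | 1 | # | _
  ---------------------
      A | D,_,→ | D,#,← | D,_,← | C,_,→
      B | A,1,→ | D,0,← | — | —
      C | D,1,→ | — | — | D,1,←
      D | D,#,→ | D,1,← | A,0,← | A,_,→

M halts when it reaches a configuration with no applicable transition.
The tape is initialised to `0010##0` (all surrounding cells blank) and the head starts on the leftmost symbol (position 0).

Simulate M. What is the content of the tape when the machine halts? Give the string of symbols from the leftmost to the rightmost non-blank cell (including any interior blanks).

10##0

state=A head=0 tape=[0]010##0   (A,0)→(D,_,→)
state=D head=1 tape=_[0]10##0   (D,0)→(D,#,→)
state=D head=2 tape=_#[1]0##0   (D,1)→(D,1,←)
state=D head=1 tape=_[#]10##0   (D,#)→(A,0,←)
state=A head=0 tape=[_]010##0   (A,_)→(C,_,→)
state=C head=1 tape=_[0]10##0   (C,0)→(D,1,→)
state=D head=2 tape=_1[1]0##0   (D,1)→(D,1,←)
state=D head=1 tape=_[1]10##0   (D,1)→(D,1,←)
state=D head=0 tape=[_]110##0   (D,_)→(A,_,→)
state=A head=1 tape=_[1]10##0   (A,1)→(D,#,←)
state=D head=0 tape=[_]#10##0   (D,_)→(A,_,→)
state=A head=1 tape=_[#]10##0   (A,#)→(D,_,←)
state=D head=0 tape=[_]_10##0   (D,_)→(A,_,→)
state=A head=1 tape=_[_]10##0   (A,_)→(C,_,→)
state=C head=2 tape=__[1]0##0
The non-blank tape span at halt is 10##0.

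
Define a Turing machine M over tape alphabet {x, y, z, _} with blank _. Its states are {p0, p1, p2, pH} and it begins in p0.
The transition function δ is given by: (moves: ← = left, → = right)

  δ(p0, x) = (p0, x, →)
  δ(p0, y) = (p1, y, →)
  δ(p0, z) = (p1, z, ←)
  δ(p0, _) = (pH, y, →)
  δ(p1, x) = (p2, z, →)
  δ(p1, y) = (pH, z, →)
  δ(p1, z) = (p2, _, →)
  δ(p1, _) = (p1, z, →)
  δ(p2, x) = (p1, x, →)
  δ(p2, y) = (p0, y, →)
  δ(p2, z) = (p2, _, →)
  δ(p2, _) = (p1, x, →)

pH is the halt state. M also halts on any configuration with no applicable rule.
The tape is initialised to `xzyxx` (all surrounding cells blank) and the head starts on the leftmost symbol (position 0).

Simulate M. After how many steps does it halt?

state=p0 head=0 tape=[x]zyxx__   (p0,x)→(p0,x,→)
state=p0 head=1 tape=x[z]yxx__   (p0,z)→(p1,z,←)
state=p1 head=0 tape=[x]zyxx__   (p1,x)→(p2,z,→)
state=p2 head=1 tape=z[z]yxx__   (p2,z)→(p2,_,→)
state=p2 head=2 tape=z_[y]xx__   (p2,y)→(p0,y,→)
state=p0 head=3 tape=z_y[x]x__   (p0,x)→(p0,x,→)
state=p0 head=4 tape=z_yx[x]__   (p0,x)→(p0,x,→)
state=p0 head=5 tape=z_yxx[_]_   (p0,_)→(pH,y,→)
state=pH head=6 tape=z_yxxy[_]
M halts after 8 transitions.

8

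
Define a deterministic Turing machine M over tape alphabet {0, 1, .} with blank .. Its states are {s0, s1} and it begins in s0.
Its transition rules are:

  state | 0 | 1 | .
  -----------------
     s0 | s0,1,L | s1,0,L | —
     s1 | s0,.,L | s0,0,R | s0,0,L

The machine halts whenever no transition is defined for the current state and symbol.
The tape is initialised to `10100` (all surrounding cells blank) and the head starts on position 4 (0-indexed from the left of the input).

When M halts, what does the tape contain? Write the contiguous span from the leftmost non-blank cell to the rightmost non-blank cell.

s0 | ..1010[0]   read 0 → write 1, move L, go to s0
s0 | ..101[0]1   read 0 → write 1, move L, go to s0
s0 | ..10[1]11   read 1 → write 0, move L, go to s1
s1 | ..1[0]011   read 0 → write ., move L, go to s0
s0 | ..[1].011   read 1 → write 0, move L, go to s1
s1 | .[.]0.011   read . → write 0, move L, go to s0
s0 | [.]00.011
The non-blank tape span at halt is 00.011.

00.011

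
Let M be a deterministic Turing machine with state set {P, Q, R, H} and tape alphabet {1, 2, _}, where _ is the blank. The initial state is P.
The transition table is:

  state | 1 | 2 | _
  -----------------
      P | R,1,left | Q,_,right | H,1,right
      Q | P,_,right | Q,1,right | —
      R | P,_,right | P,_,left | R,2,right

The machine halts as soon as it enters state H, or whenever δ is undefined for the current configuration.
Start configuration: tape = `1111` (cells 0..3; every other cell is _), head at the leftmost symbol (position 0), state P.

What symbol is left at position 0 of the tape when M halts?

2

P | _[1]111__   read 1 → write 1, move left, go to R
R | [_]1111__   read _ → write 2, move right, go to R
R | 2[1]111__   read 1 → write _, move right, go to P
P | 2_[1]11__   read 1 → write 1, move left, go to R
R | 2[_]111__   read _ → write 2, move right, go to R
R | 22[1]11__   read 1 → write _, move right, go to P
P | 22_[1]1__   read 1 → write 1, move left, go to R
R | 22[_]11__   read _ → write 2, move right, go to R
R | 222[1]1__   read 1 → write _, move right, go to P
P | 222_[1]__   read 1 → write 1, move left, go to R
R | 222[_]1__   read _ → write 2, move right, go to R
R | 2222[1]__   read 1 → write _, move right, go to P
P | 2222_[_]_   read _ → write 1, move right, go to H
H | 2222_1[_]
Cell 0 holds 2 when M halts.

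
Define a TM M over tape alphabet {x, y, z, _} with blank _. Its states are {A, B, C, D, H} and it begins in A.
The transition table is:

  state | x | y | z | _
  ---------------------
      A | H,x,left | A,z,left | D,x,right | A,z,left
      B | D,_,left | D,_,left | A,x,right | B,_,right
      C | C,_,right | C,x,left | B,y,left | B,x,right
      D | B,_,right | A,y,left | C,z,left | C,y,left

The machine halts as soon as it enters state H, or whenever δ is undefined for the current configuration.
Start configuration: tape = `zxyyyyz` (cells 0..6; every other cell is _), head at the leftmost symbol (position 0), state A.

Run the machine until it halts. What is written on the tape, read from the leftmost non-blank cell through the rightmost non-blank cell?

state=A head=0 tape=[z]xyyyyz_   (A,z)→(D,x,right)
state=D head=1 tape=x[x]yyyyz_   (D,x)→(B,_,right)
state=B head=2 tape=x_[y]yyyz_   (B,y)→(D,_,left)
state=D head=1 tape=x[_]_yyyz_   (D,_)→(C,y,left)
state=C head=0 tape=[x]y_yyyz_   (C,x)→(C,_,right)
state=C head=1 tape=_[y]_yyyz_   (C,y)→(C,x,left)
state=C head=0 tape=[_]x_yyyz_   (C,_)→(B,x,right)
state=B head=1 tape=x[x]_yyyz_   (B,x)→(D,_,left)
state=D head=0 tape=[x]__yyyz_   (D,x)→(B,_,right)
state=B head=1 tape=_[_]_yyyz_   (B,_)→(B,_,right)
state=B head=2 tape=__[_]yyyz_   (B,_)→(B,_,right)
state=B head=3 tape=___[y]yyz_   (B,y)→(D,_,left)
state=D head=2 tape=__[_]_yyz_   (D,_)→(C,y,left)
state=C head=1 tape=_[_]y_yyz_   (C,_)→(B,x,right)
state=B head=2 tape=_x[y]_yyz_   (B,y)→(D,_,left)
state=D head=1 tape=_[x]__yyz_   (D,x)→(B,_,right)
state=B head=2 tape=__[_]_yyz_   (B,_)→(B,_,right)
state=B head=3 tape=___[_]yyz_   (B,_)→(B,_,right)
state=B head=4 tape=____[y]yz_   (B,y)→(D,_,left)
state=D head=3 tape=___[_]_yz_   (D,_)→(C,y,left)
state=C head=2 tape=__[_]y_yz_   (C,_)→(B,x,right)
state=B head=3 tape=__x[y]_yz_   (B,y)→(D,_,left)
state=D head=2 tape=__[x]__yz_   (D,x)→(B,_,right)
state=B head=3 tape=___[_]_yz_   (B,_)→(B,_,right)
state=B head=4 tape=____[_]yz_   (B,_)→(B,_,right)
state=B head=5 tape=_____[y]z_   (B,y)→(D,_,left)
state=D head=4 tape=____[_]_z_   (D,_)→(C,y,left)
state=C head=3 tape=___[_]y_z_   (C,_)→(B,x,right)
state=B head=4 tape=___x[y]_z_   (B,y)→(D,_,left)
state=D head=3 tape=___[x]__z_   (D,x)→(B,_,right)
state=B head=4 tape=____[_]_z_   (B,_)→(B,_,right)
state=B head=5 tape=_____[_]z_   (B,_)→(B,_,right)
state=B head=6 tape=______[z]_   (B,z)→(A,x,right)
state=A head=7 tape=______x[_]   (A,_)→(A,z,left)
state=A head=6 tape=______[x]z   (A,x)→(H,x,left)
state=H head=5 tape=_____[_]xz
The non-blank tape span at halt is xz.

xz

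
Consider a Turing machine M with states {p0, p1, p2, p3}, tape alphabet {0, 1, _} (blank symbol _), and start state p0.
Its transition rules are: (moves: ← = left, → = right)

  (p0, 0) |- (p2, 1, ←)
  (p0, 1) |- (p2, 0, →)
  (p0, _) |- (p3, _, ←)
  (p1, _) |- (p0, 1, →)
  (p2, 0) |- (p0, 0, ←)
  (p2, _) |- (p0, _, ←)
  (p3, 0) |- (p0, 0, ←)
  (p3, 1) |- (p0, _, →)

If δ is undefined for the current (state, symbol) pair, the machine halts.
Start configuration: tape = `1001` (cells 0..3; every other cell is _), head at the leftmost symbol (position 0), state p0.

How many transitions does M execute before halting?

5

p0 | ___[1]001   read 1 → write 0, move →, go to p2
p2 | ___0[0]01   read 0 → write 0, move ←, go to p0
p0 | ___[0]001   read 0 → write 1, move ←, go to p2
p2 | __[_]1001   read _ → write _, move ←, go to p0
p0 | _[_]_1001   read _ → write _, move ←, go to p3
p3 | [_]__1001
M halts after 5 transitions.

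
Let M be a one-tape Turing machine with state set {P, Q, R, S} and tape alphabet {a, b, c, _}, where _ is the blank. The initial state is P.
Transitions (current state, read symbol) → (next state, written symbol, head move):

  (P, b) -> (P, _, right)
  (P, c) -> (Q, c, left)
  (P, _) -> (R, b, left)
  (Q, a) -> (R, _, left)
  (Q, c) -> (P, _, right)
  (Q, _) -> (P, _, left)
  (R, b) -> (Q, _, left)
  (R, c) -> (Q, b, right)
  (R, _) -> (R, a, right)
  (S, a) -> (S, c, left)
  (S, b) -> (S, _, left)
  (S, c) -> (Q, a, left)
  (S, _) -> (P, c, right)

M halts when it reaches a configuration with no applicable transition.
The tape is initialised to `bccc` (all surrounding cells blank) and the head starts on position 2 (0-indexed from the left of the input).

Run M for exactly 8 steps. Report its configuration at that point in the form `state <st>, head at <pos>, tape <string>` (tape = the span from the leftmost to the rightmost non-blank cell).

state=P head=2 tape=bc[c]c   (P,c)→(Q,c,left)
state=Q head=1 tape=b[c]cc   (Q,c)→(P,_,right)
state=P head=2 tape=b_[c]c   (P,c)→(Q,c,left)
state=Q head=1 tape=b[_]cc   (Q,_)→(P,_,left)
state=P head=0 tape=[b]_cc   (P,b)→(P,_,right)
state=P head=1 tape=_[_]cc   (P,_)→(R,b,left)
state=R head=0 tape=[_]bcc   (R,_)→(R,a,right)
state=R head=1 tape=a[b]cc   (R,b)→(Q,_,left)
state=Q head=0 tape=[a]_cc
After 8 steps: state Q, head at 0, tape a_cc.

state Q, head at 0, tape a_cc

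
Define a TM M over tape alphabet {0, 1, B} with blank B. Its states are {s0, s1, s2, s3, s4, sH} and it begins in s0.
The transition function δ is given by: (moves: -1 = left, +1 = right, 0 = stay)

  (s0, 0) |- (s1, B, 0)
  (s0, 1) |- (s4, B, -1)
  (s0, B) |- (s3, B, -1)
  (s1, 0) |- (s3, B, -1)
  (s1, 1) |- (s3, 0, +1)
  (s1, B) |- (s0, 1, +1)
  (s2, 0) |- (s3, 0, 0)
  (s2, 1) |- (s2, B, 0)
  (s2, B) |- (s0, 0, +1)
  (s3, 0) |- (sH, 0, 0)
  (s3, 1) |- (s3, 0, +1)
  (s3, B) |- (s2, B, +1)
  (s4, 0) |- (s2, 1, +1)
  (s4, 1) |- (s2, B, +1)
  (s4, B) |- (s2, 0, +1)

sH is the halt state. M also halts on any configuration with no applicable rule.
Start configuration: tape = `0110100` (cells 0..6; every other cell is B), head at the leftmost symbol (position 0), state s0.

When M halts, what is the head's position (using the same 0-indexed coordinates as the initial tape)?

8

state=s0 head=0 tape=[0]110100BBB   (s0,0)→(s1,B,0)
state=s1 head=0 tape=[B]110100BBB   (s1,B)→(s0,1,+1)
state=s0 head=1 tape=1[1]10100BBB   (s0,1)→(s4,B,-1)
state=s4 head=0 tape=[1]B10100BBB   (s4,1)→(s2,B,+1)
state=s2 head=1 tape=B[B]10100BBB   (s2,B)→(s0,0,+1)
state=s0 head=2 tape=B0[1]0100BBB   (s0,1)→(s4,B,-1)
state=s4 head=1 tape=B[0]B0100BBB   (s4,0)→(s2,1,+1)
state=s2 head=2 tape=B1[B]0100BBB   (s2,B)→(s0,0,+1)
state=s0 head=3 tape=B10[0]100BBB   (s0,0)→(s1,B,0)
state=s1 head=3 tape=B10[B]100BBB   (s1,B)→(s0,1,+1)
state=s0 head=4 tape=B101[1]00BBB   (s0,1)→(s4,B,-1)
state=s4 head=3 tape=B10[1]B00BBB   (s4,1)→(s2,B,+1)
state=s2 head=4 tape=B10B[B]00BBB   (s2,B)→(s0,0,+1)
state=s0 head=5 tape=B10B0[0]0BBB   (s0,0)→(s1,B,0)
state=s1 head=5 tape=B10B0[B]0BBB   (s1,B)→(s0,1,+1)
state=s0 head=6 tape=B10B01[0]BBB   (s0,0)→(s1,B,0)
state=s1 head=6 tape=B10B01[B]BBB   (s1,B)→(s0,1,+1)
state=s0 head=7 tape=B10B011[B]BB   (s0,B)→(s3,B,-1)
state=s3 head=6 tape=B10B01[1]BBB   (s3,1)→(s3,0,+1)
state=s3 head=7 tape=B10B010[B]BB   (s3,B)→(s2,B,+1)
state=s2 head=8 tape=B10B010B[B]B   (s2,B)→(s0,0,+1)
state=s0 head=9 tape=B10B010B0[B]   (s0,B)→(s3,B,-1)
state=s3 head=8 tape=B10B010B[0]B   (s3,0)→(sH,0,0)
state=sH head=8 tape=B10B010B[0]B
At halt the head is at cell 8.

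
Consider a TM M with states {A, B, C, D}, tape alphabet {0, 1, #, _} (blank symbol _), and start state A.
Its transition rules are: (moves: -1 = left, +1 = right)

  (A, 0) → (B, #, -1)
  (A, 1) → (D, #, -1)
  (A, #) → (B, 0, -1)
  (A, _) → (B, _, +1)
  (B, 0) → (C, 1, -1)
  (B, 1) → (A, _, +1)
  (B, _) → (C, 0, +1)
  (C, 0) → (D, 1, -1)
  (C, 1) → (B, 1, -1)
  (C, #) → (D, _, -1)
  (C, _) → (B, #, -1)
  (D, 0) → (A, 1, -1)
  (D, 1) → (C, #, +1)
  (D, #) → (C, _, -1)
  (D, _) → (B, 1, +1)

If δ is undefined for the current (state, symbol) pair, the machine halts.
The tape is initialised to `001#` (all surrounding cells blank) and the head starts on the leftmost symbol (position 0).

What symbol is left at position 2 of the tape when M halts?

A | __[0]01#   read 0 → write #, move -1, go to B
B | _[_]#01#   read _ → write 0, move +1, go to C
C | _0[#]01#   read # → write _, move -1, go to D
D | _[0]_01#   read 0 → write 1, move -1, go to A
A | [_]1_01#   read _ → write _, move +1, go to B
B | _[1]_01#   read 1 → write _, move +1, go to A
A | __[_]01#   read _ → write _, move +1, go to B
B | ___[0]1#   read 0 → write 1, move -1, go to C
C | __[_]11#   read _ → write #, move -1, go to B
B | _[_]#11#   read _ → write 0, move +1, go to C
C | _0[#]11#   read # → write _, move -1, go to D
D | _[0]_11#   read 0 → write 1, move -1, go to A
A | [_]1_11#   read _ → write _, move +1, go to B
B | _[1]_11#   read 1 → write _, move +1, go to A
A | __[_]11#   read _ → write _, move +1, go to B
B | ___[1]1#   read 1 → write _, move +1, go to A
A | ____[1]#   read 1 → write #, move -1, go to D
D | ___[_]##   read _ → write 1, move +1, go to B
B | ___1[#]#
Cell 2 holds # when M halts.

#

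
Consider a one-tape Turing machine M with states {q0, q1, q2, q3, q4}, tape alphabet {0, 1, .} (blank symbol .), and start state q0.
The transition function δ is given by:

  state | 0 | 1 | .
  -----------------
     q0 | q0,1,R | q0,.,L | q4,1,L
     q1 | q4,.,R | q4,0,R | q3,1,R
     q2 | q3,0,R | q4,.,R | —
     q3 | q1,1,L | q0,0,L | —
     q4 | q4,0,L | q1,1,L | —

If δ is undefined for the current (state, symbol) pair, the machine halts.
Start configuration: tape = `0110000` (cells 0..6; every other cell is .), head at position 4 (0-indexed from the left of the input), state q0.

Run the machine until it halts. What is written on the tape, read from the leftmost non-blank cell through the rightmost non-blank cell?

1.01.01.01

q0 | ...0110[0]00.   read 0 → write 1, move R, go to q0
q0 | ...01101[0]0.   read 0 → write 1, move R, go to q0
q0 | ...011011[0].   read 0 → write 1, move R, go to q0
q0 | ...0110111[.]   read . → write 1, move L, go to q4
q4 | ...011011[1]1   read 1 → write 1, move L, go to q1
q1 | ...01101[1]11   read 1 → write 0, move R, go to q4
q4 | ...011010[1]1   read 1 → write 1, move L, go to q1
q1 | ...01101[0]11   read 0 → write ., move R, go to q4
q4 | ...01101.[1]1   read 1 → write 1, move L, go to q1
q1 | ...01101[.]11   read . → write 1, move R, go to q3
q3 | ...011011[1]1   read 1 → write 0, move L, go to q0
q0 | ...01101[1]01   read 1 → write ., move L, go to q0
q0 | ...0110[1].01   read 1 → write ., move L, go to q0
q0 | ...011[0]..01   read 0 → write 1, move R, go to q0
q0 | ...0111[.].01   read . → write 1, move L, go to q4
q4 | ...011[1]1.01   read 1 → write 1, move L, go to q1
q1 | ...01[1]11.01   read 1 → write 0, move R, go to q4
q4 | ...010[1]1.01   read 1 → write 1, move L, go to q1
q1 | ...01[0]11.01   read 0 → write ., move R, go to q4
q4 | ...01.[1]1.01   read 1 → write 1, move L, go to q1
q1 | ...01[.]11.01   read . → write 1, move R, go to q3
q3 | ...011[1]1.01   read 1 → write 0, move L, go to q0
q0 | ...01[1]01.01   read 1 → write ., move L, go to q0
q0 | ...0[1].01.01   read 1 → write ., move L, go to q0
q0 | ...[0]..01.01   read 0 → write 1, move R, go to q0
q0 | ...1[.].01.01   read . → write 1, move L, go to q4
q4 | ...[1]1.01.01   read 1 → write 1, move L, go to q1
q1 | ..[.]11.01.01   read . → write 1, move R, go to q3
q3 | ..1[1]1.01.01   read 1 → write 0, move L, go to q0
q0 | ..[1]01.01.01   read 1 → write ., move L, go to q0
q0 | .[.].01.01.01   read . → write 1, move L, go to q4
q4 | [.]1.01.01.01
The non-blank tape span at halt is 1.01.01.01.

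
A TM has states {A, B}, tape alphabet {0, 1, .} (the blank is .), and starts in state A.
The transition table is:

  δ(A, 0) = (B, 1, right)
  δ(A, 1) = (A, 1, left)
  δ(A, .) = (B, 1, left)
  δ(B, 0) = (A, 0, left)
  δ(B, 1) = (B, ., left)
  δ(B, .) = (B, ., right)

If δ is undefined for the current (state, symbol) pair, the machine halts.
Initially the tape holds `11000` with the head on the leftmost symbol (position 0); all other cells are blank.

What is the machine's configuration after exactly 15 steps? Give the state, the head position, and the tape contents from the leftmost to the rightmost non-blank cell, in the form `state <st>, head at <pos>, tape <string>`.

state B, head at 1, tape 1000

A | ..[1]1000   read 1 → write 1, move left, go to A
A | .[.]11000   read . → write 1, move left, go to B
B | [.]111000   read . → write ., move right, go to B
B | .[1]11000   read 1 → write ., move left, go to B
B | [.].11000   read . → write ., move right, go to B
B | .[.]11000   read . → write ., move right, go to B
B | ..[1]1000   read 1 → write ., move left, go to B
B | .[.].1000   read . → write ., move right, go to B
B | ..[.]1000   read . → write ., move right, go to B
B | ...[1]000   read 1 → write ., move left, go to B
B | ..[.].000   read . → write ., move right, go to B
B | ...[.]000   read . → write ., move right, go to B
B | ....[0]00   read 0 → write 0, move left, go to A
A | ...[.]000   read . → write 1, move left, go to B
B | ..[.]1000   read . → write ., move right, go to B
B | ...[1]000
After 15 steps: state B, head at 1, tape 1000.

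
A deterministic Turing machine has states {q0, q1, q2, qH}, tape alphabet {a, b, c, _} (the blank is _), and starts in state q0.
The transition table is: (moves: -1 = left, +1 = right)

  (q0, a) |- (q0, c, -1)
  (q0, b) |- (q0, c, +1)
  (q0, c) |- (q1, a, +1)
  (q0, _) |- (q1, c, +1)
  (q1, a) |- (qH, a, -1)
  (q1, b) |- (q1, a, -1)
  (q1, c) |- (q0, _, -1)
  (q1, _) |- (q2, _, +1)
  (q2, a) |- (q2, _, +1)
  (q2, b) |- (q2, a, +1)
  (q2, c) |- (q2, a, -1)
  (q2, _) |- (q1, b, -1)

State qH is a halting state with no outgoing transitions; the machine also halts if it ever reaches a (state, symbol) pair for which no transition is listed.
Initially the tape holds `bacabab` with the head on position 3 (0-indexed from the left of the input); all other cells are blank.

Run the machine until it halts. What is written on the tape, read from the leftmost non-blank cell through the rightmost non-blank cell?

a_ab_bab

state=q0 head=3 tape=_bac[a]bab   (q0,a)→(q0,c,-1)
state=q0 head=2 tape=_ba[c]cbab   (q0,c)→(q1,a,+1)
state=q1 head=3 tape=_baa[c]bab   (q1,c)→(q0,_,-1)
state=q0 head=2 tape=_ba[a]_bab   (q0,a)→(q0,c,-1)
state=q0 head=1 tape=_b[a]c_bab   (q0,a)→(q0,c,-1)
state=q0 head=0 tape=_[b]cc_bab   (q0,b)→(q0,c,+1)
state=q0 head=1 tape=_c[c]c_bab   (q0,c)→(q1,a,+1)
state=q1 head=2 tape=_ca[c]_bab   (q1,c)→(q0,_,-1)
state=q0 head=1 tape=_c[a]__bab   (q0,a)→(q0,c,-1)
state=q0 head=0 tape=_[c]c__bab   (q0,c)→(q1,a,+1)
state=q1 head=1 tape=_a[c]__bab   (q1,c)→(q0,_,-1)
state=q0 head=0 tape=_[a]___bab   (q0,a)→(q0,c,-1)
state=q0 head=-1 tape=[_]c___bab   (q0,_)→(q1,c,+1)
state=q1 head=0 tape=c[c]___bab   (q1,c)→(q0,_,-1)
state=q0 head=-1 tape=[c]____bab   (q0,c)→(q1,a,+1)
state=q1 head=0 tape=a[_]___bab   (q1,_)→(q2,_,+1)
state=q2 head=1 tape=a_[_]__bab   (q2,_)→(q1,b,-1)
state=q1 head=0 tape=a[_]b__bab   (q1,_)→(q2,_,+1)
state=q2 head=1 tape=a_[b]__bab   (q2,b)→(q2,a,+1)
state=q2 head=2 tape=a_a[_]_bab   (q2,_)→(q1,b,-1)
state=q1 head=1 tape=a_[a]b_bab   (q1,a)→(qH,a,-1)
state=qH head=0 tape=a[_]ab_bab
The non-blank tape span at halt is a_ab_bab.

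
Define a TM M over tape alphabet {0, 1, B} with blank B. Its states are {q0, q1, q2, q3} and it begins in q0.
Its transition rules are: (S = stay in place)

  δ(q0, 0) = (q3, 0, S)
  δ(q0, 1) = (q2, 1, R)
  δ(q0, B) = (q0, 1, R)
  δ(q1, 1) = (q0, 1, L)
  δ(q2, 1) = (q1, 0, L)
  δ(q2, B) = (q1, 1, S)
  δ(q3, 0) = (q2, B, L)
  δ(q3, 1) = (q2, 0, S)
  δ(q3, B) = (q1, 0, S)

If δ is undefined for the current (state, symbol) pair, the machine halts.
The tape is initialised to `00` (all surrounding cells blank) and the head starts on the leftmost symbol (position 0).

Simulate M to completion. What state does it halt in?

q0 | BBB[0]0   read 0 → write 0, move S, go to q3
q3 | BBB[0]0   read 0 → write B, move L, go to q2
q2 | BB[B]B0   read B → write 1, move S, go to q1
q1 | BB[1]B0   read 1 → write 1, move L, go to q0
q0 | B[B]1B0   read B → write 1, move R, go to q0
q0 | B1[1]B0   read 1 → write 1, move R, go to q2
q2 | B11[B]0   read B → write 1, move S, go to q1
q1 | B11[1]0   read 1 → write 1, move L, go to q0
q0 | B1[1]10   read 1 → write 1, move R, go to q2
q2 | B11[1]0   read 1 → write 0, move L, go to q1
q1 | B1[1]00   read 1 → write 1, move L, go to q0
q0 | B[1]100   read 1 → write 1, move R, go to q2
q2 | B1[1]00   read 1 → write 0, move L, go to q1
q1 | B[1]000   read 1 → write 1, move L, go to q0
q0 | [B]1000   read B → write 1, move R, go to q0
q0 | 1[1]000   read 1 → write 1, move R, go to q2
q2 | 11[0]00
No transition is defined for (q2, 0); M halts in state q2.

q2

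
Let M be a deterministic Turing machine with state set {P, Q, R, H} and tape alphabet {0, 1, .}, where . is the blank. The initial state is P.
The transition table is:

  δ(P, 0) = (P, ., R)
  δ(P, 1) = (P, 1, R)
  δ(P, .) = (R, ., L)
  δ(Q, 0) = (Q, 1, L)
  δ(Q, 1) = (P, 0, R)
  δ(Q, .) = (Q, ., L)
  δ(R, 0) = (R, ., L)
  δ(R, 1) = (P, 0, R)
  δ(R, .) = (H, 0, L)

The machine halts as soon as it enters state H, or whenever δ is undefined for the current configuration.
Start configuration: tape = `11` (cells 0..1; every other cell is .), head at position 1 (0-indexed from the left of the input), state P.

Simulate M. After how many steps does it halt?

9

state=P head=1 tape=..1[1].   (P,1)→(P,1,R)
state=P head=2 tape=..11[.]   (P,.)→(R,.,L)
state=R head=1 tape=..1[1].   (R,1)→(P,0,R)
state=P head=2 tape=..10[.]   (P,.)→(R,.,L)
state=R head=1 tape=..1[0].   (R,0)→(R,.,L)
state=R head=0 tape=..[1]..   (R,1)→(P,0,R)
state=P head=1 tape=..0[.].   (P,.)→(R,.,L)
state=R head=0 tape=..[0]..   (R,0)→(R,.,L)
state=R head=-1 tape=.[.]...   (R,.)→(H,0,L)
state=H head=-2 tape=[.]0...
M halts after 9 transitions.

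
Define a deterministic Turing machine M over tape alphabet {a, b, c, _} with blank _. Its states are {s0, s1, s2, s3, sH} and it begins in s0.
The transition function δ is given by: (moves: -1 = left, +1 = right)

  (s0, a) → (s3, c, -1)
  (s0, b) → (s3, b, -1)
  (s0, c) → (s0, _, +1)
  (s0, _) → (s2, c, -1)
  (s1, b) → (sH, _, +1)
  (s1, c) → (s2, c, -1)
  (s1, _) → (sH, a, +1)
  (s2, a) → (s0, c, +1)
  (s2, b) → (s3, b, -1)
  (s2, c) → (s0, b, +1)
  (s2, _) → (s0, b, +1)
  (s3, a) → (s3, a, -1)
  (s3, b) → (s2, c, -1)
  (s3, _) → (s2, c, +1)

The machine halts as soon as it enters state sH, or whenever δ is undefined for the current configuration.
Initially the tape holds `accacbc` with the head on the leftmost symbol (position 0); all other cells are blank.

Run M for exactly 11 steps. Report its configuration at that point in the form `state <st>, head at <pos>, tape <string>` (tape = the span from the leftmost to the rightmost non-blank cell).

state=s0 head=0 tape=_[a]ccacbc   (s0,a)→(s3,c,-1)
state=s3 head=-1 tape=[_]cccacbc   (s3,_)→(s2,c,+1)
state=s2 head=0 tape=c[c]ccacbc   (s2,c)→(s0,b,+1)
state=s0 head=1 tape=cb[c]cacbc   (s0,c)→(s0,_,+1)
state=s0 head=2 tape=cb_[c]acbc   (s0,c)→(s0,_,+1)
state=s0 head=3 tape=cb__[a]cbc   (s0,a)→(s3,c,-1)
state=s3 head=2 tape=cb_[_]ccbc   (s3,_)→(s2,c,+1)
state=s2 head=3 tape=cb_c[c]cbc   (s2,c)→(s0,b,+1)
state=s0 head=4 tape=cb_cb[c]bc   (s0,c)→(s0,_,+1)
state=s0 head=5 tape=cb_cb_[b]c   (s0,b)→(s3,b,-1)
state=s3 head=4 tape=cb_cb[_]bc   (s3,_)→(s2,c,+1)
state=s2 head=5 tape=cb_cbc[b]c
After 11 steps: state s2, head at 5, tape cb_cbcbc.

state s2, head at 5, tape cb_cbcbc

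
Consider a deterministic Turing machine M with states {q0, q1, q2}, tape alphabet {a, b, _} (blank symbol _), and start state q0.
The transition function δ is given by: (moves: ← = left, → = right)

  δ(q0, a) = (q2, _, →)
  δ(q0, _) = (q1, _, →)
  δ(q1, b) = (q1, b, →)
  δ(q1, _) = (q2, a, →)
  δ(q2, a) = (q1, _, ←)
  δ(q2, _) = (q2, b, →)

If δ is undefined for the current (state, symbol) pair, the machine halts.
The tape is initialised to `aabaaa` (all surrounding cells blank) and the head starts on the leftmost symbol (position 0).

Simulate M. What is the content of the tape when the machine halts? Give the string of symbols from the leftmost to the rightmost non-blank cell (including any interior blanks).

abbaaa

state=q0 head=0 tape=[a]abaaa   (q0,a)→(q2,_,→)
state=q2 head=1 tape=_[a]baaa   (q2,a)→(q1,_,←)
state=q1 head=0 tape=[_]_baaa   (q1,_)→(q2,a,→)
state=q2 head=1 tape=a[_]baaa   (q2,_)→(q2,b,→)
state=q2 head=2 tape=ab[b]aaa
The non-blank tape span at halt is abbaaa.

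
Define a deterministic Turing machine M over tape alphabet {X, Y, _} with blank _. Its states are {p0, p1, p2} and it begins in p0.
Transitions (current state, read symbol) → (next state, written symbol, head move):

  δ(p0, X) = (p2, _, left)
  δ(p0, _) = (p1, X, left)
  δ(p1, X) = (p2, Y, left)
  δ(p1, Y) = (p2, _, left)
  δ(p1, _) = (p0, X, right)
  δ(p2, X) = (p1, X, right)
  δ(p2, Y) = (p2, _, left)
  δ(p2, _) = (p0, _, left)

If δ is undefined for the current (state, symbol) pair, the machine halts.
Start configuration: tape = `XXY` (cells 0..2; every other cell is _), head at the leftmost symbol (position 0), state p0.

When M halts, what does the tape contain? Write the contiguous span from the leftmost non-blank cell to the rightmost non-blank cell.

state=p0 head=0 tape=___[X]XY   (p0,X)→(p2,_,left)
state=p2 head=-1 tape=__[_]_XY   (p2,_)→(p0,_,left)
state=p0 head=-2 tape=_[_]__XY   (p0,_)→(p1,X,left)
state=p1 head=-3 tape=[_]X__XY   (p1,_)→(p0,X,right)
state=p0 head=-2 tape=X[X]__XY   (p0,X)→(p2,_,left)
state=p2 head=-3 tape=[X]___XY   (p2,X)→(p1,X,right)
state=p1 head=-2 tape=X[_]__XY   (p1,_)→(p0,X,right)
state=p0 head=-1 tape=XX[_]_XY   (p0,_)→(p1,X,left)
state=p1 head=-2 tape=X[X]X_XY   (p1,X)→(p2,Y,left)
state=p2 head=-3 tape=[X]YX_XY   (p2,X)→(p1,X,right)
state=p1 head=-2 tape=X[Y]X_XY   (p1,Y)→(p2,_,left)
state=p2 head=-3 tape=[X]_X_XY   (p2,X)→(p1,X,right)
state=p1 head=-2 tape=X[_]X_XY   (p1,_)→(p0,X,right)
state=p0 head=-1 tape=XX[X]_XY   (p0,X)→(p2,_,left)
state=p2 head=-2 tape=X[X]__XY   (p2,X)→(p1,X,right)
state=p1 head=-1 tape=XX[_]_XY   (p1,_)→(p0,X,right)
state=p0 head=0 tape=XXX[_]XY   (p0,_)→(p1,X,left)
state=p1 head=-1 tape=XX[X]XXY   (p1,X)→(p2,Y,left)
state=p2 head=-2 tape=X[X]YXXY   (p2,X)→(p1,X,right)
state=p1 head=-1 tape=XX[Y]XXY   (p1,Y)→(p2,_,left)
state=p2 head=-2 tape=X[X]_XXY   (p2,X)→(p1,X,right)
state=p1 head=-1 tape=XX[_]XXY   (p1,_)→(p0,X,right)
state=p0 head=0 tape=XXX[X]XY   (p0,X)→(p2,_,left)
state=p2 head=-1 tape=XX[X]_XY   (p2,X)→(p1,X,right)
state=p1 head=0 tape=XXX[_]XY   (p1,_)→(p0,X,right)
state=p0 head=1 tape=XXXX[X]Y   (p0,X)→(p2,_,left)
state=p2 head=0 tape=XXX[X]_Y   (p2,X)→(p1,X,right)
state=p1 head=1 tape=XXXX[_]Y   (p1,_)→(p0,X,right)
state=p0 head=2 tape=XXXXX[Y]
The non-blank tape span at halt is XXXXXY.

XXXXXY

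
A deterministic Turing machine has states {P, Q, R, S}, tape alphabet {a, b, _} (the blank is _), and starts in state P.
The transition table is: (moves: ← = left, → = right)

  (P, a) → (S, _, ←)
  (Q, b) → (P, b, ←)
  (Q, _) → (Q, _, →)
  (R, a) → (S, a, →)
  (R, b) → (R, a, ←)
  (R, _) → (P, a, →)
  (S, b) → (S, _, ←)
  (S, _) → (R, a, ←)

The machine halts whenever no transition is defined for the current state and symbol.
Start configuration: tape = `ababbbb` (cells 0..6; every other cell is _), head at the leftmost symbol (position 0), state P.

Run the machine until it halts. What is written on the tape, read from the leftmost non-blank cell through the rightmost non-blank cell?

P | __[a]babbbb   read a → write _, move ←, go to S
S | _[_]_babbbb   read _ → write a, move ←, go to R
R | [_]a_babbbb   read _ → write a, move →, go to P
P | a[a]_babbbb   read a → write _, move ←, go to S
S | [a]__babbbb
The non-blank tape span at halt is a__babbbb.

a__babbbb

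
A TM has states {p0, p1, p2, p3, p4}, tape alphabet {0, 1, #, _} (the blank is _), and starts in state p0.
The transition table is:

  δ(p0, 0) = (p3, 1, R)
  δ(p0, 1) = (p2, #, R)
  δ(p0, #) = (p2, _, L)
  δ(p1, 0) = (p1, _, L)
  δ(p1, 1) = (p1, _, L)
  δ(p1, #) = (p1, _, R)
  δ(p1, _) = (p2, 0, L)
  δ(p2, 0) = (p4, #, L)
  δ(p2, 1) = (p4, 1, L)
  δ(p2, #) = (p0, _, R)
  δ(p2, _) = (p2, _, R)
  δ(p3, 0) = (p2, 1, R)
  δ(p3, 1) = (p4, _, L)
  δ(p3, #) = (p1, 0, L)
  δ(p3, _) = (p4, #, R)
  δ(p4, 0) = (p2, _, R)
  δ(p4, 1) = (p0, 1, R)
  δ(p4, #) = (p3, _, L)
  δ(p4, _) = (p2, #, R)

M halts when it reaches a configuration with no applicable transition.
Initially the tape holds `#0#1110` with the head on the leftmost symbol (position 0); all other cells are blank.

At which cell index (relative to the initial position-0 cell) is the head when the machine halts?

1

p0 | _[#]0#1110   read # → write _, move L, go to p2
p2 | [_]_0#1110   read _ → write _, move R, go to p2
p2 | _[_]0#1110   read _ → write _, move R, go to p2
p2 | __[0]#1110   read 0 → write #, move L, go to p4
p4 | _[_]##1110   read _ → write #, move R, go to p2
p2 | _#[#]#1110   read # → write _, move R, go to p0
p0 | _#_[#]1110   read # → write _, move L, go to p2
p2 | _#[_]_1110   read _ → write _, move R, go to p2
p2 | _#_[_]1110   read _ → write _, move R, go to p2
p2 | _#__[1]110   read 1 → write 1, move L, go to p4
p4 | _#_[_]1110   read _ → write #, move R, go to p2
p2 | _#_#[1]110   read 1 → write 1, move L, go to p4
p4 | _#_[#]1110   read # → write _, move L, go to p3
p3 | _#[_]_1110   read _ → write #, move R, go to p4
p4 | _##[_]1110   read _ → write #, move R, go to p2
p2 | _###[1]110   read 1 → write 1, move L, go to p4
p4 | _##[#]1110   read # → write _, move L, go to p3
p3 | _#[#]_1110   read # → write 0, move L, go to p1
p1 | _[#]0_1110   read # → write _, move R, go to p1
p1 | __[0]_1110   read 0 → write _, move L, go to p1
p1 | _[_]__1110   read _ → write 0, move L, go to p2
p2 | [_]0__1110   read _ → write _, move R, go to p2
p2 | _[0]__1110   read 0 → write #, move L, go to p4
p4 | [_]#__1110   read _ → write #, move R, go to p2
p2 | #[#]__1110   read # → write _, move R, go to p0
p0 | #_[_]_1110
At halt the head is at cell 1.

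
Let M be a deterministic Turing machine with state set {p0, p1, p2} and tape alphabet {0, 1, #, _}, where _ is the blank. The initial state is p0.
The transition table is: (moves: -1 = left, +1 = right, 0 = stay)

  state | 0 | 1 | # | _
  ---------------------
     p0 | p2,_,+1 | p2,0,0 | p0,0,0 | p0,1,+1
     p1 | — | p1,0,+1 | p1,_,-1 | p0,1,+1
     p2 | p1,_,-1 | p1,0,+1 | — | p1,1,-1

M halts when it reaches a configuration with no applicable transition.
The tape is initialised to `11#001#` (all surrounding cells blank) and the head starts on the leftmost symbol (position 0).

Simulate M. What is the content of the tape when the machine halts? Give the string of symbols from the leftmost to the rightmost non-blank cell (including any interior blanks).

10111_0

p0 | _[1]1#001#   read 1 → write 0, move 0, go to p2
p2 | _[0]1#001#   read 0 → write _, move -1, go to p1
p1 | [_]_1#001#   read _ → write 1, move +1, go to p0
p0 | 1[_]1#001#   read _ → write 1, move +1, go to p0
p0 | 11[1]#001#   read 1 → write 0, move 0, go to p2
p2 | 11[0]#001#   read 0 → write _, move -1, go to p1
p1 | 1[1]_#001#   read 1 → write 0, move +1, go to p1
p1 | 10[_]#001#   read _ → write 1, move +1, go to p0
p0 | 101[#]001#   read # → write 0, move 0, go to p0
p0 | 101[0]001#   read 0 → write _, move +1, go to p2
p2 | 101_[0]01#   read 0 → write _, move -1, go to p1
p1 | 101[_]_01#   read _ → write 1, move +1, go to p0
p0 | 1011[_]01#   read _ → write 1, move +1, go to p0
p0 | 10111[0]1#   read 0 → write _, move +1, go to p2
p2 | 10111_[1]#   read 1 → write 0, move +1, go to p1
p1 | 10111_0[#]   read # → write _, move -1, go to p1
p1 | 10111_[0]_
The non-blank tape span at halt is 10111_0.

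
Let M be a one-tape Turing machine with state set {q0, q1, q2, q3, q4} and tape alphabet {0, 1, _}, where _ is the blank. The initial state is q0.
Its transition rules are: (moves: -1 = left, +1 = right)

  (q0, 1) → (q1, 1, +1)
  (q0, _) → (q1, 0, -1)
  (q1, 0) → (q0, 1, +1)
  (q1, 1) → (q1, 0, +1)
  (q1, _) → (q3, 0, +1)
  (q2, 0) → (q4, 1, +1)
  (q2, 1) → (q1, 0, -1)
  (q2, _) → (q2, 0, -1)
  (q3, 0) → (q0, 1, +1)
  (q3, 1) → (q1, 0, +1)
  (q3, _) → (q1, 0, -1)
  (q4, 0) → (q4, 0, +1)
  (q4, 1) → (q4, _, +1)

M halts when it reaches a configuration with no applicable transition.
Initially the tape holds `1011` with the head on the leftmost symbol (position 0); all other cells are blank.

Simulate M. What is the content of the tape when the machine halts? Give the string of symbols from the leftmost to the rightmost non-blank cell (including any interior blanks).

state=q0 head=0 tape=[1]011__   (q0,1)→(q1,1,+1)
state=q1 head=1 tape=1[0]11__   (q1,0)→(q0,1,+1)
state=q0 head=2 tape=11[1]1__   (q0,1)→(q1,1,+1)
state=q1 head=3 tape=111[1]__   (q1,1)→(q1,0,+1)
state=q1 head=4 tape=1110[_]_   (q1,_)→(q3,0,+1)
state=q3 head=5 tape=11100[_]   (q3,_)→(q1,0,-1)
state=q1 head=4 tape=1110[0]0   (q1,0)→(q0,1,+1)
state=q0 head=5 tape=11101[0]
The non-blank tape span at halt is 111010.

111010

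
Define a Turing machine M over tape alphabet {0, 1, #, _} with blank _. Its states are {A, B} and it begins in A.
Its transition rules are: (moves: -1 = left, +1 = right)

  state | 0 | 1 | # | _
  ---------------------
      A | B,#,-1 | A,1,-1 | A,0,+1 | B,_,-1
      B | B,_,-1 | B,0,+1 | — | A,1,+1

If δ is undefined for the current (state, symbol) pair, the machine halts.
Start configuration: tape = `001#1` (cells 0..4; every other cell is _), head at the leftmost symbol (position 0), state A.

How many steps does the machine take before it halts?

A | _[0]01#1   read 0 → write #, move -1, go to B
B | [_]#01#1   read _ → write 1, move +1, go to A
A | 1[#]01#1   read # → write 0, move +1, go to A
A | 10[0]1#1   read 0 → write #, move -1, go to B
B | 1[0]#1#1   read 0 → write _, move -1, go to B
B | [1]_#1#1   read 1 → write 0, move +1, go to B
B | 0[_]#1#1   read _ → write 1, move +1, go to A
A | 01[#]1#1   read # → write 0, move +1, go to A
A | 010[1]#1   read 1 → write 1, move -1, go to A
A | 01[0]1#1   read 0 → write #, move -1, go to B
B | 0[1]#1#1   read 1 → write 0, move +1, go to B
B | 00[#]1#1
M halts after 11 transitions.

11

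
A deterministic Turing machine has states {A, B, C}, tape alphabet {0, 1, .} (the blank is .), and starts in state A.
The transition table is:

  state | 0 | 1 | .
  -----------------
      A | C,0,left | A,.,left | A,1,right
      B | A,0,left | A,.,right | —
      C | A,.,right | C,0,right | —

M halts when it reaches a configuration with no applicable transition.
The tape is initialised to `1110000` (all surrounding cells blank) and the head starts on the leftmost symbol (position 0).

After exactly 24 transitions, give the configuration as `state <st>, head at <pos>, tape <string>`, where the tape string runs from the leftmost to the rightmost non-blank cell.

state=A head=0 tape=...[1]110000   (A,1)→(A,.,left)
state=A head=-1 tape=..[.].110000   (A,.)→(A,1,right)
state=A head=0 tape=..1[.]110000   (A,.)→(A,1,right)
state=A head=1 tape=..11[1]10000   (A,1)→(A,.,left)
state=A head=0 tape=..1[1].10000   (A,1)→(A,.,left)
state=A head=-1 tape=..[1]..10000   (A,1)→(A,.,left)
state=A head=-2 tape=.[.]...10000   (A,.)→(A,1,right)
state=A head=-1 tape=.1[.]..10000   (A,.)→(A,1,right)
state=A head=0 tape=.11[.].10000   (A,.)→(A,1,right)
state=A head=1 tape=.111[.]10000   (A,.)→(A,1,right)
state=A head=2 tape=.1111[1]0000   (A,1)→(A,.,left)
state=A head=1 tape=.111[1].0000   (A,1)→(A,.,left)
state=A head=0 tape=.11[1]..0000   (A,1)→(A,.,left)
state=A head=-1 tape=.1[1]...0000   (A,1)→(A,.,left)
state=A head=-2 tape=.[1]....0000   (A,1)→(A,.,left)
state=A head=-3 tape=[.].....0000   (A,.)→(A,1,right)
state=A head=-2 tape=1[.]....0000   (A,.)→(A,1,right)
state=A head=-1 tape=11[.]...0000   (A,.)→(A,1,right)
state=A head=0 tape=111[.]..0000   (A,.)→(A,1,right)
state=A head=1 tape=1111[.].0000   (A,.)→(A,1,right)
state=A head=2 tape=11111[.]0000   (A,.)→(A,1,right)
state=A head=3 tape=111111[0]000   (A,0)→(C,0,left)
state=C head=2 tape=11111[1]0000   (C,1)→(C,0,right)
state=C head=3 tape=111110[0]000   (C,0)→(A,.,right)
state=A head=4 tape=111110.[0]00
After 24 steps: state A, head at 4, tape 111110.000.

state A, head at 4, tape 111110.000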